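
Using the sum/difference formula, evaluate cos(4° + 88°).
cos(4° + 88°) = cos 4° cos 88° - sin 4° sin 88° = -0.0349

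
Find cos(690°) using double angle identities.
cos(690°) = 1 - 2sin²345° = √3/2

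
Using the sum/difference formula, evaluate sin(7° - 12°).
sin(7° - 12°) = sin 7° cos 12° - cos 7° sin 12° = -0.08716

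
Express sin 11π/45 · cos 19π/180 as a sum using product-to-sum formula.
sin 11π/45 cos 19π/180 = (1/2)[sin(11π/45+19π/180) + sin(11π/45-19π/180)]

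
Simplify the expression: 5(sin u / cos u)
5(sin u / cos u) = 5(tan u) (using Quotient identity)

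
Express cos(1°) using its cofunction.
cos(1°) = sin(90° - 1°) = sin(89°)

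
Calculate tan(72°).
tan(72°) = 3.078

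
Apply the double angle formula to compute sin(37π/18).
sin(37π/18) = 2 sin 37π/36 cos 37π/36 = 0.1736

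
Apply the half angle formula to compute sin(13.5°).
sin(13.5°) = √((1 - cos 27°)/2) = 0.2334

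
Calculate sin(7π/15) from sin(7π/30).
sin(7π/15) = 2 sin 7π/30 cos 7π/30 = 0.9945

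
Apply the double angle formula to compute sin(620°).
sin(620°) = 2 sin 310° cos 310° = -0.9848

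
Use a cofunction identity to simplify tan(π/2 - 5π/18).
tan(π/2 - 5π/18) = cot(5π/18)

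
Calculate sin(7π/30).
sin(7π/30) = 0.6691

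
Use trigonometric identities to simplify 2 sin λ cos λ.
2 sin λ cos λ = sin(2λ) (using Double angle)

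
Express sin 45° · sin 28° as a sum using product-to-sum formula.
sin 45° sin 28° = (1/2)[cos(45°-28°) - cos(45°+28°)]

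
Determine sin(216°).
sin(216°) = -0.5878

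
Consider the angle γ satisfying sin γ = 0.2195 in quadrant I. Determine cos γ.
cos γ = √(1 - sin²γ) = 0.9756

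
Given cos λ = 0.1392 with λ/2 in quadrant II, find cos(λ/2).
cos(λ/2) = ±√((1 + cos λ)/2); negative since λ/2 ∈ QII, so cos(λ/2) = -0.7547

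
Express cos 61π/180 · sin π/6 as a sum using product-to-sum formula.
cos 61π/180 sin π/6 = (1/2)[sin(61π/180+π/6) - sin(61π/180-π/6)]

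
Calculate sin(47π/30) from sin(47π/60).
sin(47π/30) = 2 sin 47π/60 cos 47π/60 = -0.9781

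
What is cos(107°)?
cos(107°) = -0.2924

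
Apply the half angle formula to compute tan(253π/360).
tan(253π/360) = sin 253π/180 / (1 + cos 253π/180) = -1.351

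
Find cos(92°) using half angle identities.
cos(92°) = -√((1 + cos 184°)/2) = -0.0349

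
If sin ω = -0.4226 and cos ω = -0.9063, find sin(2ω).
sin(2ω) = 2 sin ω cos ω = 0.766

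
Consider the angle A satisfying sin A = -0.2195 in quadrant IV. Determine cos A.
cos A = √(1 - sin²A) = 0.9756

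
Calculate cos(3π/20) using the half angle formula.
cos(3π/20) = √((1 + cos 3π/10)/2) = 0.891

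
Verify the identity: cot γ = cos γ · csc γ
RHS = cos γ · (1/sin γ) = cos γ/sin γ = cot γ = LHS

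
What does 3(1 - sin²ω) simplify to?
3(1 - sin²ω) = 3(cos²ω) (using Pythagorean identity)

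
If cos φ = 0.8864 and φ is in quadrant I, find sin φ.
sin φ = 0.4629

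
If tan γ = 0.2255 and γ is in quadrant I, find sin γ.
sin γ = 0.22 (using tan²γ + 1 = sec²γ)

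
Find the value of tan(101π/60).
tan(101π/60) = -1.54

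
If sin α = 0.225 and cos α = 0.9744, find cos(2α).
cos(2α) = cos²α - sin²α = 0.8988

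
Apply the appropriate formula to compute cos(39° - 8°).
cos(39° - 8°) = cos 39° cos 8° + sin 39° sin 8° = 0.8572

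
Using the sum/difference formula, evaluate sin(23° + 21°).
sin(23° + 21°) = sin 23° cos 21° + cos 23° sin 21° = 0.6947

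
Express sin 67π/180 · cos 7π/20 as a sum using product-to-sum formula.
sin 67π/180 cos 7π/20 = (1/2)[sin(67π/180+7π/20) + sin(67π/180-7π/20)]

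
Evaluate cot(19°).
cot(19°) = 2.904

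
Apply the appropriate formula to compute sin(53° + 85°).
sin(53° + 85°) = sin 53° cos 85° + cos 53° sin 85° = 0.6691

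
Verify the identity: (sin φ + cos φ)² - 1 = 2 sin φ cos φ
LHS = sin²φ + 2 sin φ cos φ + cos²φ - 1 = (sin²φ + cos²φ) + 2 sin φ cos φ - 1 = 1 + 2 sin φ cos φ - 1 = 2 sin φ cos φ = RHS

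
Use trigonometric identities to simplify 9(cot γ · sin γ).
9(cot γ · sin γ) = 9(cos γ) (using Quotient identity)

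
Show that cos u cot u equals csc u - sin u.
RHS = 1/sin u - sin u = (1 - sin²u)/sin u = cos²u/sin u = cos u · (cos u/sin u) = cos u cot u = LHS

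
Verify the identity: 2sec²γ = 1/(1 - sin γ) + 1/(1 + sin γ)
RHS = [(1 + sin γ) + (1 - sin γ)] / [(1 - sin γ)(1 + sin γ)] = 2/(1 - sin²γ) = 2/cos²γ = 2sec²γ = LHS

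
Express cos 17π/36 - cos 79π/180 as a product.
cos 17π/36 - cos 79π/180 = -2 sin(41π/90) sin(π/60)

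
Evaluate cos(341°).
cos(341°) = 0.9455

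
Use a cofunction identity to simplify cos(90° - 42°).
cos(90° - 42°) = sin(42°)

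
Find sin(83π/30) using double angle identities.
sin(83π/30) = 2 sin 83π/60 cos 83π/60 = 0.6691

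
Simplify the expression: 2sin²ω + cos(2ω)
2sin²ω + cos(2ω) = 1 (using Double angle)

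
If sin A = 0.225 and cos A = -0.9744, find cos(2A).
cos(2A) = cos²A - sin²A = 0.8988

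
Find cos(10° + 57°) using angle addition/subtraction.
cos(10° + 57°) = cos 10° cos 57° - sin 10° sin 57° = 0.3907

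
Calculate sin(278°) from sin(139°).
sin(278°) = 2 sin 139° cos 139° = -0.9903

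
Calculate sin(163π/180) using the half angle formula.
sin(163π/180) = √((1 - cos 163π/90)/2) = 0.2924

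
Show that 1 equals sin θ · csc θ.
RHS = sin θ · (1/sin θ) = 1 = LHS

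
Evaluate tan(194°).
tan(194°) = 0.2493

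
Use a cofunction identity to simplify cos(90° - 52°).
cos(90° - 52°) = sin(52°)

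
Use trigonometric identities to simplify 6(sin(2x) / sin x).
6(sin(2x) / sin x) = 6(2 cos x) (using Double angle)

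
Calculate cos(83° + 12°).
cos(83° + 12°) = cos 83° cos 12° - sin 83° sin 12° = -0.08716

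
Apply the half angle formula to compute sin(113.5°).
sin(113.5°) = √((1 - cos 227°)/2) = 0.9171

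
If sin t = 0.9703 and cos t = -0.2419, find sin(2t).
sin(2t) = 2 sin t cos t = -0.4694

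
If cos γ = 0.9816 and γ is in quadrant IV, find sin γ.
sin γ = -0.1909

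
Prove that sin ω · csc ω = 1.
LHS = sin ω · (1/sin ω) = 1 = RHS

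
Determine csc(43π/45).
csc(43π/45) = 7.185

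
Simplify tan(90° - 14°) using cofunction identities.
tan(90° - 14°) = cot(14°)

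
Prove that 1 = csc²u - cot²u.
RHS = 1/sin²u - cos²u/sin²u = (1 - cos²u)/sin²u = sin²u/sin²u = 1 = LHS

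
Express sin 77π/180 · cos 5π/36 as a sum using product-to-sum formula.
sin 77π/180 cos 5π/36 = (1/2)[sin(77π/180+5π/36) + sin(77π/180-5π/36)]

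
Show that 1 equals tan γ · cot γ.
RHS = (sin γ/cos γ) · (cos γ/sin γ) = 1 = LHS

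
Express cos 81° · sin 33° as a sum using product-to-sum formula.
cos 81° sin 33° = (1/2)[sin(81°+33°) - sin(81°-33°)]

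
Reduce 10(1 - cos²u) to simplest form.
10(1 - cos²u) = 10(sin²u) (using Pythagorean identity)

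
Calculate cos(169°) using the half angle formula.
cos(169°) = -√((1 + cos 338°)/2) = -0.9816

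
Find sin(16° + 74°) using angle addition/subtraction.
sin(16° + 74°) = sin 16° cos 74° + cos 16° sin 74° = 1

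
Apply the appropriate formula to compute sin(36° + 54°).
sin(36° + 54°) = sin 36° cos 54° + cos 36° sin 54° = 1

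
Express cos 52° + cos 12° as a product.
cos 52° + cos 12° = 2 cos(32°) cos(20°)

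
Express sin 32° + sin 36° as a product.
sin 32° + sin 36° = 2 sin(34°) cos(-2°)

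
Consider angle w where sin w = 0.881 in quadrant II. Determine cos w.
cos w = ±√(1 - sin²w) = -0.4731 (negative in QII)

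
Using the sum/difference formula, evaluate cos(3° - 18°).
cos(3° - 18°) = cos 3° cos 18° + sin 3° sin 18° = (√6+√2)/4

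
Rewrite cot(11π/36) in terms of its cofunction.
cot(11π/36) = tan(π/2 - 11π/36) = tan(7π/36)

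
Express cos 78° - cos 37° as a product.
cos 78° - cos 37° = -2 sin(57.5°) sin(20.5°)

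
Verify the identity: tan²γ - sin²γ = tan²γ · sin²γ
LHS = sin²γ/cos²γ - sin²γ = sin²γ(1/cos²γ - 1) = sin²γ · (1 - cos²γ)/cos²γ = sin²γ · sin²γ/cos²γ = sin²γ · tan²γ = RHS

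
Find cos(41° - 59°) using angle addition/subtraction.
cos(41° - 59°) = cos 41° cos 59° + sin 41° sin 59° = 0.9511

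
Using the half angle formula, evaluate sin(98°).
sin(98°) = √((1 - cos 196°)/2) = 0.9903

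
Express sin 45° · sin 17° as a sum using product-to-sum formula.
sin 45° sin 17° = (1/2)[cos(45°-17°) - cos(45°+17°)]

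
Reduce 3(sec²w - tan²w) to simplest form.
3(sec²w - tan²w) = 3 (using Pythagorean identity)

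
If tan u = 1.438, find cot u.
cot u = 1/tan u = 0.6954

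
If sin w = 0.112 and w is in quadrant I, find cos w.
cos w = 0.9937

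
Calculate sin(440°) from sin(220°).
sin(440°) = 2 sin 220° cos 220° = 0.9848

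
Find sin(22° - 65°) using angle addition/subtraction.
sin(22° - 65°) = sin 22° cos 65° - cos 22° sin 65° = -0.682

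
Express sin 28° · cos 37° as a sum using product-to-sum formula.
sin 28° cos 37° = (1/2)[sin(28°+37°) + sin(28°-37°)]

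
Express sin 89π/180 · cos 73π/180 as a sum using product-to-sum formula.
sin 89π/180 cos 73π/180 = (1/2)[sin(89π/180+73π/180) + sin(89π/180-73π/180)]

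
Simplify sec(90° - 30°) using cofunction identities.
sec(90° - 30°) = csc(30°)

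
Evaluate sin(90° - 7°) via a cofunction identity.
sin(90° - 7°) = cos(7°) = 0.9925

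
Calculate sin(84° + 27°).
sin(84° + 27°) = sin 84° cos 27° + cos 84° sin 27° = 0.9336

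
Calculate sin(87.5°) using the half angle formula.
sin(87.5°) = √((1 - cos 175°)/2) = 0.999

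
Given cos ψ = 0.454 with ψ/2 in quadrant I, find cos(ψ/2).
cos(ψ/2) = ±√((1 + cos ψ)/2); positive since ψ/2 ∈ QI, so cos(ψ/2) = 0.8526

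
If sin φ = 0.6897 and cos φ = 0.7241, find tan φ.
tan φ = sin φ / cos φ = 0.9525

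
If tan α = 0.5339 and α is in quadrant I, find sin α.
sin α = 0.471 (using tan²α + 1 = sec²α)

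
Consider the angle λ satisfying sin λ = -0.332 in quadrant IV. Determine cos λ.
cos λ = √(1 - sin²λ) = 0.9433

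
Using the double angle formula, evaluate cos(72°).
cos(72°) = cos²36° - sin²36° = 0.309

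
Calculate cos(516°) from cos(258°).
cos(516°) = cos²258° - sin²258° = -0.9135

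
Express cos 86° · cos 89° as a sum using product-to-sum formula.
cos 86° cos 89° = (1/2)[cos(86°-89°) + cos(86°+89°)]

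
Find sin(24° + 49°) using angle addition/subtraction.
sin(24° + 49°) = sin 24° cos 49° + cos 24° sin 49° = 0.9563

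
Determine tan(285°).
tan(285°) = -(2+√3)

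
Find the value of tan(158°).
tan(158°) = -0.404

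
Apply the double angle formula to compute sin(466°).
sin(466°) = 2 sin 233° cos 233° = 0.9613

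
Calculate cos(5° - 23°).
cos(5° - 23°) = cos 5° cos 23° + sin 5° sin 23° = 0.9511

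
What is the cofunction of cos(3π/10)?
cos(3π/10) = sin(π/2 - 3π/10) = sin(π/5)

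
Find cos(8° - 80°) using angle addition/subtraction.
cos(8° - 80°) = cos 8° cos 80° + sin 8° sin 80° = 0.309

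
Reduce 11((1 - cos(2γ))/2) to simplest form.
11((1 - cos(2γ))/2) = 11(sin²γ) (using Power reduction)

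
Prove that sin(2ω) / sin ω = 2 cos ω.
LHS = 2 sin ω cos ω / sin ω = 2 cos ω = RHS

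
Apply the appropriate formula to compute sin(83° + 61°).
sin(83° + 61°) = sin 83° cos 61° + cos 83° sin 61° = 0.5878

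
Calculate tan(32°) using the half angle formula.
tan(32°) = sin 64° / (1 + cos 64°) = 0.6249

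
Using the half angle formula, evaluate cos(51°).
cos(51°) = √((1 + cos 102°)/2) = 0.6293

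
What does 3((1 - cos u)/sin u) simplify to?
3((1 - cos u)/sin u) = 3(tan(u/2)) (using Half angle)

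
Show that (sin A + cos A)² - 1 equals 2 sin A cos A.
LHS = sin²A + 2 sin A cos A + cos²A - 1 = (sin²A + cos²A) + 2 sin A cos A - 1 = 1 + 2 sin A cos A - 1 = 2 sin A cos A = RHS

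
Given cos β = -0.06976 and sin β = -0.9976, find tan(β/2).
tan(β/2) = sin β / (1 + cos β) = -1.072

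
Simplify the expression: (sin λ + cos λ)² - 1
(sin λ + cos λ)² - 1 = sin(2λ) (using Pythagorean + double angle)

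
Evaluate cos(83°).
cos(83°) = 0.1219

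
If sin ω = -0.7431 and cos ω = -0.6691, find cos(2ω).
cos(2ω) = cos²ω - sin²ω = -0.1045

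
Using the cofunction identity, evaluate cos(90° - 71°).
cos(90° - 71°) = sin(71°) = 0.9455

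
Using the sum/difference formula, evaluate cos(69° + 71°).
cos(69° + 71°) = cos 69° cos 71° - sin 69° sin 71° = -0.766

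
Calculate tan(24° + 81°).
tan(24° + 81°) = (tan 24° + tan 81°)/(1 - tan 24° tan 81°) = -(2+√3)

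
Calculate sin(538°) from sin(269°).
sin(538°) = 2 sin 269° cos 269° = 0.0349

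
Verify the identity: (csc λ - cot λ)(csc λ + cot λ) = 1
LHS = csc²λ - cot²λ = (1 + cot²λ) - cot²λ = 1 = RHS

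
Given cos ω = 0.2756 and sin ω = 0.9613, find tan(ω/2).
tan(ω/2) = sin ω / (1 + cos ω) = 0.7536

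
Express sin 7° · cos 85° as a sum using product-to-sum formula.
sin 7° cos 85° = (1/2)[sin(7°+85°) + sin(7°-85°)]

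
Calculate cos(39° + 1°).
cos(39° + 1°) = cos 39° cos 1° - sin 39° sin 1° = 0.766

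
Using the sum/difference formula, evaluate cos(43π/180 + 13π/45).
cos(43π/180 + 13π/45) = cos 43π/180 cos 13π/45 - sin 43π/180 sin 13π/45 = -0.08716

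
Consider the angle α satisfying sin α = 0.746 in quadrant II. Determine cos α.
cos α = ±√(1 - sin²α) = -0.6659 (negative in QII)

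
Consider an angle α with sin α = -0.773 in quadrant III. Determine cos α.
cos α = ±√(1 - sin²α) = -0.6344 (negative in QIII)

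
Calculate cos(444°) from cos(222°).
cos(444°) = cos²222° - sin²222° = 0.1045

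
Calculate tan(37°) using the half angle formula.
tan(37°) = sin 74° / (1 + cos 74°) = 0.7536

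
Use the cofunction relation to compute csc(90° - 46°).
csc(90° - 46°) = sec(46°) = 1.44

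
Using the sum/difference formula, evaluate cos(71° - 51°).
cos(71° - 51°) = cos 71° cos 51° + sin 71° sin 51° = 0.9397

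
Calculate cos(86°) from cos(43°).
cos(86°) = cos²43° - sin²43° = 0.06976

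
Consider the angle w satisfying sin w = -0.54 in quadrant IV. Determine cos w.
cos w = √(1 - sin²w) = 0.8417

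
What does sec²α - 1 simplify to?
sec²α - 1 = tan²α (using Pythagorean identity)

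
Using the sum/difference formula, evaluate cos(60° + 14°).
cos(60° + 14°) = cos 60° cos 14° - sin 60° sin 14° = 0.2756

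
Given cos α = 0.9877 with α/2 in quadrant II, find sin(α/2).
sin(α/2) = ±√((1 - cos α)/2); positive since α/2 ∈ QII, so sin(α/2) = 0.07842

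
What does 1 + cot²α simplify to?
1 + cot²α = csc²α (using Pythagorean identity)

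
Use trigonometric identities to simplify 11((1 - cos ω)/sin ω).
11((1 - cos ω)/sin ω) = 11(tan(ω/2)) (using Half angle)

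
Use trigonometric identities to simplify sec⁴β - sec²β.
sec⁴β - sec²β = tan⁴β + tan²β (using Pythagorean)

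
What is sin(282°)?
sin(282°) = -0.9781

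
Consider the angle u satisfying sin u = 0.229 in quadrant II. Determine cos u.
cos u = ±√(1 - sin²u) = -0.9734 (negative in QII)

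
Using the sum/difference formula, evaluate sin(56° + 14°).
sin(56° + 14°) = sin 56° cos 14° + cos 56° sin 14° = 0.9397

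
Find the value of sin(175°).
sin(175°) = 0.08716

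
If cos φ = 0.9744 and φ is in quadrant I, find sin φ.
sin φ = 0.2248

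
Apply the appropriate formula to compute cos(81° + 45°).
cos(81° + 45°) = cos 81° cos 45° - sin 81° sin 45° = -0.5878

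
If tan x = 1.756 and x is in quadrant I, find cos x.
cos x = 0.4949 (using tan²x + 1 = sec²x)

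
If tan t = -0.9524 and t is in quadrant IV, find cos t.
cos t = 0.7241 (using tan²t + 1 = sec²t)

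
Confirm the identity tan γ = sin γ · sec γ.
RHS = sin γ · (1/cos γ) = sin γ/cos γ = tan γ = LHS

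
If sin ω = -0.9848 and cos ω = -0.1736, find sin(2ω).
sin(2ω) = 2 sin ω cos ω = 0.3419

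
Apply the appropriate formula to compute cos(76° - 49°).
cos(76° - 49°) = cos 76° cos 49° + sin 76° sin 49° = 0.891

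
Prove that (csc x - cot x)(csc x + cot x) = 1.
LHS = csc²x - cot²x = (1 + cot²x) - cot²x = 1 = RHS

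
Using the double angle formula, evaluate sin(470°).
sin(470°) = 2 sin 235° cos 235° = 0.9397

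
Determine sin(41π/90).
sin(41π/90) = 0.9903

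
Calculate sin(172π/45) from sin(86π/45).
sin(172π/45) = 2 sin 86π/45 cos 86π/45 = -0.5299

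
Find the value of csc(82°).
csc(82°) = 1.01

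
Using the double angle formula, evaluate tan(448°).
tan(448°) = 2 tan 224° / (1 - tan²224°) = 28.64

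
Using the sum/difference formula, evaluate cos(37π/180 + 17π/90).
cos(37π/180 + 17π/90) = cos 37π/180 cos 17π/90 - sin 37π/180 sin 17π/90 = 0.3256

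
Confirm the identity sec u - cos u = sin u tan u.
LHS = 1/cos u - cos u = (1 - cos²u)/cos u = sin²u/cos u = sin u · (sin u/cos u) = sin u tan u = RHS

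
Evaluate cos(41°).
cos(41°) = 0.7547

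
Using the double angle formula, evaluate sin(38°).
sin(38°) = 2 sin 19° cos 19° = 0.6157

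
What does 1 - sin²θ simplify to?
1 - sin²θ = cos²θ (using Pythagorean identity)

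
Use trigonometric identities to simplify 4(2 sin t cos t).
4(2 sin t cos t) = 4(sin(2t)) (using Double angle)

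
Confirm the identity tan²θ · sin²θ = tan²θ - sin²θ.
RHS = sin²θ/cos²θ - sin²θ = sin²θ(1/cos²θ - 1) = sin²θ · (1 - cos²θ)/cos²θ = sin²θ · sin²θ/cos²θ = sin²θ · tan²θ = LHS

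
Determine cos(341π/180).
cos(341π/180) = 0.9455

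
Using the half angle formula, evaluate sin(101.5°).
sin(101.5°) = √((1 - cos 203°)/2) = 0.9799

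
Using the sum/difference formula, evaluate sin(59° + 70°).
sin(59° + 70°) = sin 59° cos 70° + cos 59° sin 70° = 0.7771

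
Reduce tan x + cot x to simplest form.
tan x + cot x = sec x csc x (using Quotient identities)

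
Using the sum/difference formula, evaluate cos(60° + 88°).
cos(60° + 88°) = cos 60° cos 88° - sin 60° sin 88° = -0.848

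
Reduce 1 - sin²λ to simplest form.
1 - sin²λ = cos²λ (using Pythagorean identity)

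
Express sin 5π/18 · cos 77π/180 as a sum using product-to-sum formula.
sin 5π/18 cos 77π/180 = (1/2)[sin(5π/18+77π/180) + sin(5π/18-77π/180)]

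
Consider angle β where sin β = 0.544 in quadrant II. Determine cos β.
cos β = ±√(1 - sin²β) = -0.8391 (negative in QII)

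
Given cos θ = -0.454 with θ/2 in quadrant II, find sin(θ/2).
sin(θ/2) = ±√((1 - cos θ)/2); positive since θ/2 ∈ QII, so sin(θ/2) = 0.8526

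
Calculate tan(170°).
tan(170°) = -0.1763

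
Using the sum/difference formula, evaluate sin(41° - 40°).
sin(41° - 40°) = sin 41° cos 40° - cos 41° sin 40° = 0.01745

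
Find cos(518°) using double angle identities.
cos(518°) = cos²259° - sin²259° = -0.9272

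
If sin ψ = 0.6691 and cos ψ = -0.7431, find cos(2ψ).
cos(2ψ) = cos²ψ - sin²ψ = 0.1045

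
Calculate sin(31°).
sin(31°) = 0.515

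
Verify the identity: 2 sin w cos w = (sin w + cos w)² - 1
RHS = sin²w + 2 sin w cos w + cos²w - 1 = (sin²w + cos²w) + 2 sin w cos w - 1 = 1 + 2 sin w cos w - 1 = 2 sin w cos w = LHS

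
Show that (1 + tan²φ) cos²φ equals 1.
LHS = sec²φ · cos²φ = (1/cos²φ) · cos²φ = 1 = RHS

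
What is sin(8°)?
sin(8°) = 0.1392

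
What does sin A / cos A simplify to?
sin A / cos A = tan A (using Quotient identity)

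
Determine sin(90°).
sin(90°) = 1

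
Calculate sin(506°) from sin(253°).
sin(506°) = 2 sin 253° cos 253° = 0.5592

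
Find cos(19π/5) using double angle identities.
cos(19π/5) = cos²19π/10 - sin²19π/10 = 0.809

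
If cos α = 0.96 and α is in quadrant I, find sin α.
sin α = 0.28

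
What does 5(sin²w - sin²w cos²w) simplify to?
5(sin²w - sin²w cos²w) = 5(sin⁴w) (using Factoring)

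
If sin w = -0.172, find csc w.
csc w = 1/sin w = -5.814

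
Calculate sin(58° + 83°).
sin(58° + 83°) = sin 58° cos 83° + cos 58° sin 83° = 0.6293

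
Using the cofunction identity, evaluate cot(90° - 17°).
cot(90° - 17°) = tan(17°) = 0.3057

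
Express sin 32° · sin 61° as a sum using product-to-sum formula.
sin 32° sin 61° = (1/2)[cos(32°-61°) - cos(32°+61°)]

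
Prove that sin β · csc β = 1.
LHS = sin β · (1/sin β) = 1 = RHS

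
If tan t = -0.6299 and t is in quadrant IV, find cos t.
cos t = 0.8461 (using tan²t + 1 = sec²t)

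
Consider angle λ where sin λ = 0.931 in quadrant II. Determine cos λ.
cos λ = ±√(1 - sin²λ) = -0.365 (negative in QII)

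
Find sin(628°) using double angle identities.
sin(628°) = 2 sin 314° cos 314° = -0.9994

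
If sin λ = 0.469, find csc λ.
csc λ = 1/sin λ = 2.132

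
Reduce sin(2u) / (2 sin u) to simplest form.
sin(2u) / (2 sin u) = cos u (using Double angle)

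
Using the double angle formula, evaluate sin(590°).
sin(590°) = 2 sin 295° cos 295° = -0.766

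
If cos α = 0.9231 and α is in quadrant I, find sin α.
sin α = 0.3846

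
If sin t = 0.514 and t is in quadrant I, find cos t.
cos t = 0.8578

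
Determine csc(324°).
csc(324°) = -1.701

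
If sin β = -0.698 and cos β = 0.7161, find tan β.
tan β = sin β / cos β = -0.9747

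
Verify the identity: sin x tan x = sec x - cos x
RHS = 1/cos x - cos x = (1 - cos²x)/cos x = sin²x/cos x = sin x · (sin x/cos x) = sin x tan x = LHS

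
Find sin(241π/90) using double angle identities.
sin(241π/90) = 2 sin 241π/180 cos 241π/180 = 0.848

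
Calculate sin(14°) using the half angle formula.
sin(14°) = √((1 - cos 28°)/2) = 0.2419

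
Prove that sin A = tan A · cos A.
RHS = (sin A/cos A) · cos A = sin A = LHS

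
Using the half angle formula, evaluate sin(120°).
sin(120°) = √((1 - cos 240°)/2) = √3/2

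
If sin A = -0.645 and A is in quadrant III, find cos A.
cos A = -0.7642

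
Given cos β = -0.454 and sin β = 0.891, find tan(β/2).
tan(β/2) = sin β / (1 + cos β) = 1.632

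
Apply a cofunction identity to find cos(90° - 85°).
cos(90° - 85°) = sin(85°) = 0.9962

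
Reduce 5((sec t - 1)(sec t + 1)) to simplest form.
5((sec t - 1)(sec t + 1)) = 5(tan²t) (using Diff. of squares)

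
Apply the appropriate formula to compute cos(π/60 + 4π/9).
cos(π/60 + 4π/9) = cos π/60 cos 4π/9 - sin π/60 sin 4π/9 = 0.1219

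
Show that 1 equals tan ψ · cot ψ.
RHS = (sin ψ/cos ψ) · (cos ψ/sin ψ) = 1 = LHS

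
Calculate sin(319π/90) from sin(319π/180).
sin(319π/90) = 2 sin 319π/180 cos 319π/180 = -0.9903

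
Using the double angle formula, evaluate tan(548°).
tan(548°) = 2 tan 274° / (1 - tan²274°) = 0.1405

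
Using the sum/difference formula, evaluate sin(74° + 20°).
sin(74° + 20°) = sin 74° cos 20° + cos 74° sin 20° = 0.9976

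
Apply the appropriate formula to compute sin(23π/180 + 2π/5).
sin(23π/180 + 2π/5) = sin 23π/180 cos 2π/5 + cos 23π/180 sin 2π/5 = 0.9962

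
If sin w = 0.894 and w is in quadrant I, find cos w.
cos w = 0.4481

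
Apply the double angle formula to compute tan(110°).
tan(110°) = 2 tan 55° / (1 - tan²55°) = -2.747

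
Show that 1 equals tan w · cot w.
RHS = (sin w/cos w) · (cos w/sin w) = 1 = LHS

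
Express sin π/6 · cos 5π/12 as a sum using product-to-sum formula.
sin π/6 cos 5π/12 = (1/2)[sin(π/6+5π/12) + sin(π/6-5π/12)]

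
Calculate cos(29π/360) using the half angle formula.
cos(29π/360) = √((1 + cos 29π/180)/2) = 0.9681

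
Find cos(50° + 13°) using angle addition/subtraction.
cos(50° + 13°) = cos 50° cos 13° - sin 50° sin 13° = 0.454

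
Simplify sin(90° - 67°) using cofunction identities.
sin(90° - 67°) = cos(67°)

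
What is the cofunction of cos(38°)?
cos(38°) = sin(90° - 38°) = sin(52°)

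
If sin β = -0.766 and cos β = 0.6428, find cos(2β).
cos(2β) = cos²β - sin²β = -0.1736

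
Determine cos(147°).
cos(147°) = -0.8387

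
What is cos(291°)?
cos(291°) = 0.3584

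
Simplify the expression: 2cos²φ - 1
2cos²φ - 1 = cos(2φ) (using Double angle)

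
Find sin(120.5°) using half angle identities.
sin(120.5°) = √((1 - cos 241°)/2) = 0.8616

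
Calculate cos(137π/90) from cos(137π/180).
cos(137π/90) = cos²137π/180 - sin²137π/180 = 0.06976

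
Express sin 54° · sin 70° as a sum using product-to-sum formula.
sin 54° sin 70° = (1/2)[cos(54°-70°) - cos(54°+70°)]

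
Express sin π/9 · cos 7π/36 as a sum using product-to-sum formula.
sin π/9 cos 7π/36 = (1/2)[sin(π/9+7π/36) + sin(π/9-7π/36)]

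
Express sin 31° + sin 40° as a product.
sin 31° + sin 40° = 2 sin(35.5°) cos(-4.5°)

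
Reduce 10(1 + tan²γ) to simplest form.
10(1 + tan²γ) = 10(sec²γ) (using Pythagorean identity)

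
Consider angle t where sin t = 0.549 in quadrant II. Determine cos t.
cos t = ±√(1 - sin²t) = -0.8358 (negative in QII)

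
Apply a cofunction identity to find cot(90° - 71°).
cot(90° - 71°) = tan(71°) = 2.904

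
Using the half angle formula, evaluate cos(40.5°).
cos(40.5°) = √((1 + cos 81°)/2) = 0.7604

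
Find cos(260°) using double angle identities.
cos(260°) = cos²130° - sin²130° = -0.1736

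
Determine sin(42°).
sin(42°) = 0.6691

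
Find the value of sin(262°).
sin(262°) = -0.9903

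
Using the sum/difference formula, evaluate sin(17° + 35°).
sin(17° + 35°) = sin 17° cos 35° + cos 17° sin 35° = 0.788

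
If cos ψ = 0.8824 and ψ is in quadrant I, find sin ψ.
sin ψ = 0.4705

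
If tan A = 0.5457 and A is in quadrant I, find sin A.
sin A = 0.479 (using tan²A + 1 = sec²A)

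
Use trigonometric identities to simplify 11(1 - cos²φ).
11(1 - cos²φ) = 11(sin²φ) (using Pythagorean identity)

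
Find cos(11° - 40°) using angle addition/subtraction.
cos(11° - 40°) = cos 11° cos 40° + sin 11° sin 40° = 0.8746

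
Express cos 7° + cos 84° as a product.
cos 7° + cos 84° = 2 cos(45.5°) cos(-38.5°)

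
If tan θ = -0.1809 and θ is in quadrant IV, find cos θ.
cos θ = 0.984 (using tan²θ + 1 = sec²θ)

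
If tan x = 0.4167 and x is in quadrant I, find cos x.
cos x = 0.9231 (using tan²x + 1 = sec²x)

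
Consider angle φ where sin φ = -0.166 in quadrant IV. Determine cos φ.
cos φ = √(1 - sin²φ) = 0.9861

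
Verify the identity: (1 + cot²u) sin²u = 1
LHS = csc²u · sin²u = (1/sin²u) · sin²u = 1 = RHS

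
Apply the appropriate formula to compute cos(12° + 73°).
cos(12° + 73°) = cos 12° cos 73° - sin 12° sin 73° = 0.08716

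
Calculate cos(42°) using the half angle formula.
cos(42°) = √((1 + cos 84°)/2) = 0.7431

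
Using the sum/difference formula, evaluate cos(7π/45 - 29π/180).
cos(7π/45 - 29π/180) = cos 7π/45 cos 29π/180 + sin 7π/45 sin 29π/180 = 0.9998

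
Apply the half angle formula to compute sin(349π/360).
sin(349π/360) = √((1 - cos 349π/180)/2) = 0.09585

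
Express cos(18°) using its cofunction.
cos(18°) = sin(90° - 18°) = sin(72°)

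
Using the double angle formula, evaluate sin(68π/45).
sin(68π/45) = 2 sin 34π/45 cos 34π/45 = -0.9994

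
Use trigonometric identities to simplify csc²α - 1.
csc²α - 1 = cot²α (using Pythagorean identity)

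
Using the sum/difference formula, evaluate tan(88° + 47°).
tan(88° + 47°) = (tan 88° + tan 47°)/(1 - tan 88° tan 47°) = -1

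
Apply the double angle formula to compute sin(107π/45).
sin(107π/45) = 2 sin 107π/90 cos 107π/90 = 0.9272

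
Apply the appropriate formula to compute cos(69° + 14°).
cos(69° + 14°) = cos 69° cos 14° - sin 69° sin 14° = 0.1219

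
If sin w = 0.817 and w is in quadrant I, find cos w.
cos w = 0.5766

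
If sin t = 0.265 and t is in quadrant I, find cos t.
cos t = 0.9642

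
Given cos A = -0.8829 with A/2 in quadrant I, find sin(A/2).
sin(A/2) = ±√((1 - cos A)/2); positive since A/2 ∈ QI, so sin(A/2) = 0.9703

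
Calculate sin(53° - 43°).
sin(53° - 43°) = sin 53° cos 43° - cos 53° sin 43° = 0.1736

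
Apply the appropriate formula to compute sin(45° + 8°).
sin(45° + 8°) = sin 45° cos 8° + cos 45° sin 8° = 0.7986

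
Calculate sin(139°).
sin(139°) = 0.6561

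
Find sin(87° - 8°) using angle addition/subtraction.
sin(87° - 8°) = sin 87° cos 8° - cos 87° sin 8° = 0.9816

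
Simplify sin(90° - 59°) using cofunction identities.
sin(90° - 59°) = cos(59°)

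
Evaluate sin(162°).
sin(162°) = 0.309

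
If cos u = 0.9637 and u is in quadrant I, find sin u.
sin u = 0.267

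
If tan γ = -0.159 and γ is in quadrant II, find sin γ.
sin γ = 0.157 (using tan²γ + 1 = sec²γ)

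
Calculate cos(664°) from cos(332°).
cos(664°) = cos²332° - sin²332° = 0.5592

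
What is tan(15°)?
tan(15°) = 2-√3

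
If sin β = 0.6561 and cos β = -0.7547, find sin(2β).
sin(2β) = 2 sin β cos β = -0.9903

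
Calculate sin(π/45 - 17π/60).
sin(π/45 - 17π/60) = sin π/45 cos 17π/60 - cos π/45 sin 17π/60 = -0.7314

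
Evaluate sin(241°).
sin(241°) = -0.8746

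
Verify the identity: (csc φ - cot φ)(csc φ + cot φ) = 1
LHS = csc²φ - cot²φ = (1 + cot²φ) - cot²φ = 1 = RHS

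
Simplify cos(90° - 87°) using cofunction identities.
cos(90° - 87°) = sin(87°)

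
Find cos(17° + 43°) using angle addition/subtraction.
cos(17° + 43°) = cos 17° cos 43° - sin 17° sin 43° = 1/2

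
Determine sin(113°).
sin(113°) = 0.9205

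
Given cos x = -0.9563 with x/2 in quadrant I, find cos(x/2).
cos(x/2) = ±√((1 + cos x)/2); positive since x/2 ∈ QI, so cos(x/2) = 0.1478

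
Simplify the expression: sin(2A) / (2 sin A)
sin(2A) / (2 sin A) = cos A (using Double angle)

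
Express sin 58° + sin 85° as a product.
sin 58° + sin 85° = 2 sin(71.5°) cos(-13.5°)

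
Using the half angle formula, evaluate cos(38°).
cos(38°) = √((1 + cos 76°)/2) = 0.788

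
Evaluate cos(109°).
cos(109°) = -0.3256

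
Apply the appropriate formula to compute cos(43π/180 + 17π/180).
cos(43π/180 + 17π/180) = cos 43π/180 cos 17π/180 - sin 43π/180 sin 17π/180 = 1/2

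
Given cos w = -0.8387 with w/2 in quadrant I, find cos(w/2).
cos(w/2) = ±√((1 + cos w)/2); positive since w/2 ∈ QI, so cos(w/2) = 0.284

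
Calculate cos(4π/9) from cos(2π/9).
cos(4π/9) = cos²2π/9 - sin²2π/9 = 0.1736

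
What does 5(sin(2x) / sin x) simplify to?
5(sin(2x) / sin x) = 5(2 cos x) (using Double angle)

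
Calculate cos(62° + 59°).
cos(62° + 59°) = cos 62° cos 59° - sin 62° sin 59° = -0.515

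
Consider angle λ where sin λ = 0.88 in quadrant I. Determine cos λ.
cos λ = √(1 - sin²λ) = 0.475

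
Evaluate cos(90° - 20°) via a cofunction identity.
cos(90° - 20°) = sin(20°) = 0.342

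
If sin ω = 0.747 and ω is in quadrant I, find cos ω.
cos ω = 0.6648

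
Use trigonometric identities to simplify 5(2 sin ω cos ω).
5(2 sin ω cos ω) = 5(sin(2ω)) (using Double angle)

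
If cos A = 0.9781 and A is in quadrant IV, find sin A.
sin A = -0.2081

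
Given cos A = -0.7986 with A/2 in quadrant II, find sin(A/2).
sin(A/2) = ±√((1 - cos A)/2); positive since A/2 ∈ QII, so sin(A/2) = 0.9483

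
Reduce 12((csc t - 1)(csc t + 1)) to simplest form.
12((csc t - 1)(csc t + 1)) = 12(cot²t) (using Diff. of squares)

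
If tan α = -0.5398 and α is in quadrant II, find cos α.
cos α = -0.88 (using tan²α + 1 = sec²α)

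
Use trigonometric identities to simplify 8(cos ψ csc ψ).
8(cos ψ csc ψ) = 8(cot ψ) (using Reciprocal + quotient)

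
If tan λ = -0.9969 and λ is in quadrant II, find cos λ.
cos λ = -0.7082 (using tan²λ + 1 = sec²λ)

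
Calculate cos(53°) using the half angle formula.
cos(53°) = √((1 + cos 106°)/2) = 0.6018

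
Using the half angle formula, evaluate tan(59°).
tan(59°) = sin 118° / (1 + cos 118°) = 1.664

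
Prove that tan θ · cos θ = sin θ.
LHS = (sin θ/cos θ) · cos θ = sin θ = RHS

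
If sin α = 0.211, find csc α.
csc α = 1/sin α = 4.739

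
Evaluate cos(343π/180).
cos(343π/180) = 0.9563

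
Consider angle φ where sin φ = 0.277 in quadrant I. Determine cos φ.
cos φ = √(1 - sin²φ) = 0.9609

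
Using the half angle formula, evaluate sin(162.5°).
sin(162.5°) = √((1 - cos 325°)/2) = 0.3007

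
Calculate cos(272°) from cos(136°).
cos(272°) = cos²136° - sin²136° = 0.0349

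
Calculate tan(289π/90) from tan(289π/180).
tan(289π/90) = 2 tan 289π/180 / (1 - tan²289π/180) = 0.7813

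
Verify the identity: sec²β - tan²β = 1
LHS = 1/cos²β - sin²β/cos²β = (1 - sin²β)/cos²β = cos²β/cos²β = 1 = RHS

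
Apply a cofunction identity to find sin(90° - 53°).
sin(90° - 53°) = cos(53°) = 0.6018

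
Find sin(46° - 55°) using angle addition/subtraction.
sin(46° - 55°) = sin 46° cos 55° - cos 46° sin 55° = -0.1564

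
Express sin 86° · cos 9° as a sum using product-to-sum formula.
sin 86° cos 9° = (1/2)[sin(86°+9°) + sin(86°-9°)]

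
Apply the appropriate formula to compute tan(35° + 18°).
tan(35° + 18°) = (tan 35° + tan 18°)/(1 - tan 35° tan 18°) = 1.327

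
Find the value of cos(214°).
cos(214°) = -0.829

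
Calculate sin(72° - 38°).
sin(72° - 38°) = sin 72° cos 38° - cos 72° sin 38° = 0.5592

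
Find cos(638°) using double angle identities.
cos(638°) = cos²319° - sin²319° = 0.1392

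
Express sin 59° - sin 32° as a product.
sin 59° - sin 32° = 2 cos(45.5°) sin(13.5°)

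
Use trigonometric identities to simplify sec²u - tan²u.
sec²u - tan²u = 1 (using Pythagorean identity)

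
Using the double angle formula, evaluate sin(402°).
sin(402°) = 2 sin 201° cos 201° = 0.6691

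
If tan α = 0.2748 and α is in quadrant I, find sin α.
sin α = 0.265 (using tan²α + 1 = sec²α)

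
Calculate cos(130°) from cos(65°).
cos(130°) = cos²65° - sin²65° = -0.6428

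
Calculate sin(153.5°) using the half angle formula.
sin(153.5°) = √((1 - cos 307°)/2) = 0.4462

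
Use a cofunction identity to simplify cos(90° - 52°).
cos(90° - 52°) = sin(52°)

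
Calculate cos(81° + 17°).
cos(81° + 17°) = cos 81° cos 17° - sin 81° sin 17° = -0.1392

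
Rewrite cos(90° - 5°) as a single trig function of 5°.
cos(90° - 5°) = sin(5°)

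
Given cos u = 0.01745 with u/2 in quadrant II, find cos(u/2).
cos(u/2) = ±√((1 + cos u)/2); negative since u/2 ∈ QII, so cos(u/2) = -0.7132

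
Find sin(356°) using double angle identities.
sin(356°) = 2 sin 178° cos 178° = -0.06976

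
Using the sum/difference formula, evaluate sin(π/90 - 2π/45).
sin(π/90 - 2π/45) = sin π/90 cos 2π/45 - cos π/90 sin 2π/45 = -0.1045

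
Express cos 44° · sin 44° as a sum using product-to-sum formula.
cos 44° sin 44° = (1/2)[sin(44°+44°) - sin(44°-44°)]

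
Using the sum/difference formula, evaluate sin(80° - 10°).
sin(80° - 10°) = sin 80° cos 10° - cos 80° sin 10° = 0.9397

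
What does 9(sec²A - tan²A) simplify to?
9(sec²A - tan²A) = 9 (using Pythagorean identity)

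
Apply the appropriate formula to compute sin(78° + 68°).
sin(78° + 68°) = sin 78° cos 68° + cos 78° sin 68° = 0.5592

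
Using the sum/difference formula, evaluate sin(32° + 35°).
sin(32° + 35°) = sin 32° cos 35° + cos 32° sin 35° = 0.9205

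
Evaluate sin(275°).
sin(275°) = -0.9962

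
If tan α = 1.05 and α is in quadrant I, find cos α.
cos α = 0.6897 (using tan²α + 1 = sec²α)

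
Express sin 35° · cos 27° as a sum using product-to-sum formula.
sin 35° cos 27° = (1/2)[sin(35°+27°) + sin(35°-27°)]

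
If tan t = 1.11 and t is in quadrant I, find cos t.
cos t = 0.6693 (using tan²t + 1 = sec²t)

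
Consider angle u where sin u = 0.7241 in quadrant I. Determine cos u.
cos u = √(1 - sin²u) = 0.6897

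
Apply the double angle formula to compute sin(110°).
sin(110°) = 2 sin 55° cos 55° = 0.9397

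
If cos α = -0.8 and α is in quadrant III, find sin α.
sin α = -0.6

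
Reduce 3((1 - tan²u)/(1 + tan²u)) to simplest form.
3((1 - tan²u)/(1 + tan²u)) = 3(cos(2u)) (using Double angle)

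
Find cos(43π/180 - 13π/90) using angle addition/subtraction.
cos(43π/180 - 13π/90) = cos 43π/180 cos 13π/90 + sin 43π/180 sin 13π/90 = 0.9563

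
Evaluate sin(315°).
sin(315°) = -√2/2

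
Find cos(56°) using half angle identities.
cos(56°) = √((1 + cos 112°)/2) = 0.5592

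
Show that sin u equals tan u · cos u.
RHS = (sin u/cos u) · cos u = sin u = LHS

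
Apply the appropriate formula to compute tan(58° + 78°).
tan(58° + 78°) = (tan 58° + tan 78°)/(1 - tan 58° tan 78°) = -0.9657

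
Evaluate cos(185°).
cos(185°) = -0.9962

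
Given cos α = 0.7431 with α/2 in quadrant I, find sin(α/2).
sin(α/2) = ±√((1 - cos α)/2); positive since α/2 ∈ QI, so sin(α/2) = 0.3584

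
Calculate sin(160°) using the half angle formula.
sin(160°) = √((1 - cos 320°)/2) = 0.342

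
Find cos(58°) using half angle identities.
cos(58°) = √((1 + cos 116°)/2) = 0.5299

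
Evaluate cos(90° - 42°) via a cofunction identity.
cos(90° - 42°) = sin(42°) = 0.6691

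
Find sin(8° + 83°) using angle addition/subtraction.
sin(8° + 83°) = sin 8° cos 83° + cos 8° sin 83° = 0.9998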